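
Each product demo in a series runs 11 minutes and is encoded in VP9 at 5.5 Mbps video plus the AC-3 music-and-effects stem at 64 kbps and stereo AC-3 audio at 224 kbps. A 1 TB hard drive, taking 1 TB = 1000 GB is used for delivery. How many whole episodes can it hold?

2094

11 min = 660 s
Audio total: 64 + 224 = 288 kbps = 0.288 Mbps.
Total bitrate: 5.788 Mbps.
Per item: 5.788 Mbps × 660 s = 3,820 Mb = 477.5 MB.
Capacity: 1 TB = 8,000,000 Mb; 2094.20 items → 2094 complete.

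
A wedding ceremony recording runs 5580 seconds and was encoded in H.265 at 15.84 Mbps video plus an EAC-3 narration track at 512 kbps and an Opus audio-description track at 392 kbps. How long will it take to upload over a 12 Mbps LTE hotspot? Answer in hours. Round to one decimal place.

Audio total: 512 + 392 = 904 kbps = 0.904 Mbps.
Total bitrate: 16.744 Mbps.
File: 16.744 Mbps × 5580 s = 93431.5 Mb.
At 12 Mbps: 93431.5 / 12 = 7786.0 s ≈ 2.16 hours.

2.2 hours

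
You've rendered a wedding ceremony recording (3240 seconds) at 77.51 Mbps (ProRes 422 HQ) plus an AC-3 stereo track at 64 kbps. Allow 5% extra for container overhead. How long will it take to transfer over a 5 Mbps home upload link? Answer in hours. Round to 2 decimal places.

Audio: 64 kbps = 0.064 Mbps.
Total bitrate: 77.574 Mbps.
File: 77.574 Mbps × 3240 s = 251339.8 Mb.
With 5% container overhead: ×1.05. → 263906.7 Mb.
At 5 Mbps: 263906.7 / 5 = 52781.3 s ≈ 14.7 hours.

14.66 hours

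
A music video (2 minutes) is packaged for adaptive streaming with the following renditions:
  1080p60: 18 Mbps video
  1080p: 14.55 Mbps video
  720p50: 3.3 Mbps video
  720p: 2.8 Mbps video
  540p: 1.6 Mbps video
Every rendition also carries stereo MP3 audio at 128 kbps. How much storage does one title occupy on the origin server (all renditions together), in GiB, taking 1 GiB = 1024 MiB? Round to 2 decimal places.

2 min = 120 s
Audio: 128 kbps = 0.128 Mbps.
Sum of rendition bitrates: (18+0.128) + (14.55+0.128) + (3.3+0.128) + (2.8+0.128) + (1.6+0.128) = 40.890 Mbps.
× 120 s = 4,907 Mb = 613.4 MB = 0.5712 GiB.

0.57 GiB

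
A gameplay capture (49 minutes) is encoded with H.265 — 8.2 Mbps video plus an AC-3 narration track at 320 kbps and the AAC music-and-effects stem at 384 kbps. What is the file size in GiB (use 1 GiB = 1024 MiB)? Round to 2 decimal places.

49 min = 2940 s
Audio total: 320 + 384 = 704 kbps = 0.704 Mbps.
Total bitrate: 8.2 + 0.704 = 8.904 Mbps.
Stream data: 8.904 Mbps × 2940 s = 26177.8 Mb.
26,178 Mb = 3,272,220,000 bytes ÷ 1,073,741,824 = 3.047 GiB.

3.05 GiB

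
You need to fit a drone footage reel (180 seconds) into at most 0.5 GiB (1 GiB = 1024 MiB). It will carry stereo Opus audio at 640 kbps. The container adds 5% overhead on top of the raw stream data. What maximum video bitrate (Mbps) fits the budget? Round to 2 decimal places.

22.08 Mbps

Budget: 0.5 GiB = 4295.0 Mb.
Stream payload after overhead: 4295.0 / 1.05 = 4090.4 Mb.
Total bitrate budget: 4090.4 Mb / 180 s = 22.725 Mbps.
Audio: 640 kbps = 0.640 Mbps.
Video: 22.725 − 0.640 = 22.085 Mbps.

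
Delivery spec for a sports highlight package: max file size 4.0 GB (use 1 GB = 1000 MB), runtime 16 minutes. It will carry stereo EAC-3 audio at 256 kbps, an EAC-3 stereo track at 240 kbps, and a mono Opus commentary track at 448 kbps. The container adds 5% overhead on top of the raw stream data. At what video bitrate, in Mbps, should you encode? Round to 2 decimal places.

Budget: 4.0 GB = 32000.0 Mb.
Stream payload after overhead: 32000.0 / 1.05 = 30476.2 Mb.
16 min = 960 s
Total bitrate budget: 30476.2 Mb / 960 s = 31.746 Mbps.
Audio total: 256 + 240 + 448 = 944 kbps = 0.944 Mbps.
Video: 31.746 − 0.944 = 30.802 Mbps.

30.80 Mbps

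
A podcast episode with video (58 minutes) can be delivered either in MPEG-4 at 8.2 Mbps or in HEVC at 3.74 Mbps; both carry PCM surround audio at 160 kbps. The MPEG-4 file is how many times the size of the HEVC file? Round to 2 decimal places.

58 min = 3480 s
Audio: 160 kbps = 0.160 Mbps.
MPEG-4: 8.360 Mbps × 3480 s = 29092.8 Mb = 3.637 GB.
HEVC: 3.900 Mbps × 3480 s = 13572.0 Mb = 1.696 GB.
Ratio: 3.637 / 1.696 = 2.144.

2.14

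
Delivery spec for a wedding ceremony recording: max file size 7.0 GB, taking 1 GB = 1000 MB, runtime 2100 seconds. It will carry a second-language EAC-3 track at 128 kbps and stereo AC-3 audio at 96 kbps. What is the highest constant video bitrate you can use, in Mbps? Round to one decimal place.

Budget: 7.0 GB = 56000.0 Mb.
Total bitrate budget: 56000.0 Mb / 2100 s = 26.667 Mbps.
Audio total: 128 + 96 = 224 kbps = 0.224 Mbps.
Video: 26.667 − 0.224 = 26.443 Mbps.

26.4 Mbps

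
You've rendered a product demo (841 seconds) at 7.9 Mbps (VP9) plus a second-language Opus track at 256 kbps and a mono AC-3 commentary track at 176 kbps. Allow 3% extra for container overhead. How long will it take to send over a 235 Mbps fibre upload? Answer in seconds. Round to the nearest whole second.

Audio total: 256 + 176 = 432 kbps = 0.432 Mbps.
Total bitrate: 8.332 Mbps.
File: 8.332 Mbps × 841 s = 7007.2 Mb.
With 3% container overhead: ×1.03. → 7217.4 Mb.
At 235 Mbps: 7217.4 / 235 = 30.7 s ≈ 30.7 seconds.

31 seconds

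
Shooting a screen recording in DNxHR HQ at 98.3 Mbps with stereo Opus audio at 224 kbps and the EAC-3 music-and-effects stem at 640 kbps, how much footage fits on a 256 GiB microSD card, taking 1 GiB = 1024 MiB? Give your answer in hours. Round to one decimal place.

Audio total: 224 + 640 = 864 kbps = 0.864 Mbps.
Total bitrate: 98.3 + 0.864 = 99.164 Mbps.
Capacity: 256 GiB = 2,199,023 Mb.
Recording time: 2,199,023 / 99.164 = 22,176 s ≈ 6.16 hours.

6.2 hours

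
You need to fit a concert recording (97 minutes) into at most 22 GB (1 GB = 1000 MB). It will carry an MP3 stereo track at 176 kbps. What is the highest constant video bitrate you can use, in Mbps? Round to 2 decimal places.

30.06 Mbps

Budget: 22 GB = 176000.0 Mb.
97 min = 5820 s
Total bitrate budget: 176000.0 Mb / 5820 s = 30.241 Mbps.
Audio: 176 kbps = 0.176 Mbps.
Video: 30.241 − 0.176 = 30.065 Mbps.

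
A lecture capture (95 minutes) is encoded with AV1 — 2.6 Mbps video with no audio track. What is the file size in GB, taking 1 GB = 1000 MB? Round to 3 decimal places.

1.853 GB

95 min = 5700 s
Total bitrate: 2.6 Mbps.
Stream data: 2.600 Mbps × 5700 s = 14820.0 Mb.
14,820 Mb ÷ 8 = 1,852 MB → 1.853 GB.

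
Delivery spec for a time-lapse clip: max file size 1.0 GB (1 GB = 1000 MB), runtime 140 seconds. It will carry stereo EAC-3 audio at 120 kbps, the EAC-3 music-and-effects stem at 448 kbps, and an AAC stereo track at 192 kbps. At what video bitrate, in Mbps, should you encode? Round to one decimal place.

Budget: 1.0 GB = 8000.0 Mb.
Total bitrate budget: 8000.0 Mb / 140 s = 57.143 Mbps.
Audio total: 120 + 448 + 192 = 760 kbps = 0.760 Mbps.
Video: 57.143 − 0.760 = 56.383 Mbps.

56.4 Mbps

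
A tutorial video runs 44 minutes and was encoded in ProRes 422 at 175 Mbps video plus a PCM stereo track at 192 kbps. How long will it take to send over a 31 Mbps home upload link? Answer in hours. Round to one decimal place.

4.1 hours

44 min = 2640 s
Audio: 192 kbps = 0.192 Mbps.
Total bitrate: 175.192 Mbps.
File: 175.192 Mbps × 2640 s = 462506.9 Mb.
At 31 Mbps: 462506.9 / 31 = 14919.6 s ≈ 4.14 hours.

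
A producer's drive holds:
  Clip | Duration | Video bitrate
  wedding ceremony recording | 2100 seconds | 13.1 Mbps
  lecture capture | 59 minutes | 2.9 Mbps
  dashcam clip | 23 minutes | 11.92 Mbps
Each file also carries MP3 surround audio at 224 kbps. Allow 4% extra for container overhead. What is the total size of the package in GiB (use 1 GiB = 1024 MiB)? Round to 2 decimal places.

6.76 GiB

Audio: 224 kbps = 0.224 Mbps.
wedding ceremony recording: 13.324 Mbps × 2100 s × 1.04 = 29099.6 Mb
lecture capture: 3.124 Mbps × 3540 s × 1.04 = 11501.3 Mb
dashcam clip: 12.144 Mbps × 1380 s × 1.04 = 17429.1 Mb
Total: 58030.0 Mb = 7253.8 MB.
= 6.756 GiB.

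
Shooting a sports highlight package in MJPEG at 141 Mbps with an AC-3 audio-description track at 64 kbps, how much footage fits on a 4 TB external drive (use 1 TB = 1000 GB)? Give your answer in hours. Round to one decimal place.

Audio: 64 kbps = 0.064 Mbps.
Total bitrate: 141 + 0.064 = 141.064 Mbps.
Capacity: 4 TB = 32,000,000 Mb.
Recording time: 32,000,000 / 141.064 = 226,847 s ≈ 63.0 hours.

63.0 hours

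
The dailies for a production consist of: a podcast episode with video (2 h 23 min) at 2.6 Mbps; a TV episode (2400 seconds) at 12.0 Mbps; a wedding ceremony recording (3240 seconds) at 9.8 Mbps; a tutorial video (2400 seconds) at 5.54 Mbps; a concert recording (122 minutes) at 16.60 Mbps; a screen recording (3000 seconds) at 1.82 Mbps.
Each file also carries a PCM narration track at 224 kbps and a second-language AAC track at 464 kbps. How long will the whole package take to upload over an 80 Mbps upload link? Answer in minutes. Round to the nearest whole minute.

50 minutes

Audio total: 224 + 464 = 688 kbps = 0.688 Mbps.
podcast episode with video: 3.288 Mbps × 8580 s = 28211.0 Mb
TV episode: 12.688 Mbps × 2400 s = 30451.2 Mb
wedding ceremony recording: 10.488 Mbps × 3240 s = 33981.1 Mb
tutorial video: 6.228 Mbps × 2400 s = 14947.2 Mb
concert recording: 17.288 Mbps × 7320 s = 126548.2 Mb
screen recording: 2.508 Mbps × 3000 s = 7524.0 Mb
Total: 241662.7 Mb = 30207.8 MB.
At 80 Mbps: 241662.7 / 80 = 3021 s ≈ 50.3 minutes.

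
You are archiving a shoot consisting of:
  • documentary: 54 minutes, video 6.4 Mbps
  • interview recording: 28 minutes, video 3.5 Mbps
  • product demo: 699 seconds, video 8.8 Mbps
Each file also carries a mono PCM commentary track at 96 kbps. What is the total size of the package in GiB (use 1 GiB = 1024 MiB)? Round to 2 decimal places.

Audio: 96 kbps = 0.096 Mbps.
documentary: 6.496 Mbps × 3240 s = 21047.0 Mb
interview recording: 3.596 Mbps × 1680 s = 6041.3 Mb
product demo: 8.896 Mbps × 699 s = 6218.3 Mb
Total: 33306.6 Mb = 4163.3 MB.
= 3.877 GiB.

3.88 GiB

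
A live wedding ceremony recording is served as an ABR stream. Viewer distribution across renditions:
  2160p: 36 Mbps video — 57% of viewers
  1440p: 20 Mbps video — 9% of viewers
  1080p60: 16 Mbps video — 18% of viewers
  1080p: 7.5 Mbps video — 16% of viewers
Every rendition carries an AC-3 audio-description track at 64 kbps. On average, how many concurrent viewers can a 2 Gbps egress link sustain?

75

Audio: 64 kbps = 0.064 Mbps.
Average per-viewer bitrate: 0.57×36.064 + 0.09×20.064 + 0.18×16.064 + 0.16×7.564 = 26.464 Mbps.
2 Gbps = 2,000 Mbps; 2,000 / 26.464 = 75.57 → 75.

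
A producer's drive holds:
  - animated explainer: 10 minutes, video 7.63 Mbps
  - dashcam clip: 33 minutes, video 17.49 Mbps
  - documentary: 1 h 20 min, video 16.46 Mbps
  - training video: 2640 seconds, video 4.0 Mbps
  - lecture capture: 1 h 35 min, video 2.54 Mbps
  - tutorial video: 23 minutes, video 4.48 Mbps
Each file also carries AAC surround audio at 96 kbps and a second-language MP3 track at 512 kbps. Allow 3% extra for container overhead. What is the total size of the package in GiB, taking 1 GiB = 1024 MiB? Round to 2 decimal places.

19.17 GiB

Audio total: 96 + 512 = 608 kbps = 0.608 Mbps.
animated explainer: 8.238 Mbps × 600 s × 1.03 = 5091.1 Mb
dashcam clip: 18.098 Mbps × 1980 s × 1.03 = 36909.1 Mb
documentary: 17.068 Mbps × 4800 s × 1.03 = 84384.2 Mb
training video: 4.608 Mbps × 2640 s × 1.03 = 12530.1 Mb
lecture capture: 3.148 Mbps × 5700 s × 1.03 = 18481.9 Mb
tutorial video: 5.088 Mbps × 1380 s × 1.03 = 7232.1 Mb
Total: 164628.4 Mb = 20578.6 MB.
= 19.17 GiB.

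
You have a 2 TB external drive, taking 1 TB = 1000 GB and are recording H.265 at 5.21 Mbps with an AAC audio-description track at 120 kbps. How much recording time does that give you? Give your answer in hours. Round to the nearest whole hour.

834 hours

Audio: 120 kbps = 0.120 Mbps.
Total bitrate: 5.21 + 0.120 = 5.330 Mbps.
Capacity: 2 TB = 16,000,000 Mb.
Recording time: 16,000,000 / 5.330 = 3,001,876 s ≈ 834 hours.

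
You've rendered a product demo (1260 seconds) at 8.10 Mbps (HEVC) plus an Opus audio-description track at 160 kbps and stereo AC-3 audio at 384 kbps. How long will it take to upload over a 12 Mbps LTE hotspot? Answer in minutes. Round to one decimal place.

Audio total: 160 + 384 = 544 kbps = 0.544 Mbps.
Total bitrate: 8.644 Mbps.
File: 8.644 Mbps × 1260 s = 10891.4 Mb.
At 12 Mbps: 10891.4 / 12 = 907.6 s ≈ 15.1 minutes.

15.1 minutes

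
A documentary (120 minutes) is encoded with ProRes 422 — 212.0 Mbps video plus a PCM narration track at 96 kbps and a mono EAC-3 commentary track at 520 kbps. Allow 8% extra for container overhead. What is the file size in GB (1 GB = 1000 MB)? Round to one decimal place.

206.7 GB

120 min = 7200 s
Audio total: 96 + 520 = 616 kbps = 0.616 Mbps.
Total bitrate: 212.0 + 0.616 = 212.616 Mbps.
Stream data: 212.616 Mbps × 7200 s = 1530835.2 Mb.
With 8% container overhead: ×1.08.
1,653,302 Mb ÷ 8 = 206,663 MB → 206.7 GB.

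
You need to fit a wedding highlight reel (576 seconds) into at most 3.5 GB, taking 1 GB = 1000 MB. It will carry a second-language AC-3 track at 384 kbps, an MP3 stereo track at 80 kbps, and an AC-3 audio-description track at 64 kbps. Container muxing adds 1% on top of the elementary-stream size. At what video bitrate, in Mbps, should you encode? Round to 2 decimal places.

47.60 Mbps

Budget: 3.5 GB = 28000.0 Mb.
Stream payload after overhead: 28000.0 / 1.01 = 27722.8 Mb.
Total bitrate budget: 27722.8 Mb / 576 s = 48.130 Mbps.
Audio total: 384 + 80 + 64 = 528 kbps = 0.528 Mbps.
Video: 48.130 − 0.528 = 47.602 Mbps.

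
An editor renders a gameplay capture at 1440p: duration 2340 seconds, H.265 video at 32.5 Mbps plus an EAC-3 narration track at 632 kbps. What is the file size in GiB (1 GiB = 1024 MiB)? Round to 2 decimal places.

Audio: 632 kbps = 0.632 Mbps.
Total bitrate: 32.5 + 0.632 = 33.132 Mbps.
Stream data: 33.132 Mbps × 2340 s = 77528.9 Mb.
77,529 Mb = 9,691,110,000 bytes ÷ 1,073,741,824 = 9.026 GiB.

9.03 GiB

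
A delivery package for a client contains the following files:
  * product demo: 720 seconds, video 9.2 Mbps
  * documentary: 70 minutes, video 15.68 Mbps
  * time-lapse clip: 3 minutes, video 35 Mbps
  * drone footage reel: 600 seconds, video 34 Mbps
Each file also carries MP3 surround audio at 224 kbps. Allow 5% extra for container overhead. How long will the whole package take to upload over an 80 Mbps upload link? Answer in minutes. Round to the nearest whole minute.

22 minutes

Audio: 224 kbps = 0.224 Mbps.
product demo: 9.424 Mbps × 720 s × 1.05 = 7124.5 Mb
documentary: 15.904 Mbps × 4200 s × 1.05 = 70136.6 Mb
time-lapse clip: 35.224 Mbps × 180 s × 1.05 = 6657.3 Mb
drone footage reel: 34.224 Mbps × 600 s × 1.05 = 21561.1 Mb
Total: 105479.6 Mb = 13185.0 MB.
At 80 Mbps: 105479.6 / 80 = 1318 s ≈ 22 minutes.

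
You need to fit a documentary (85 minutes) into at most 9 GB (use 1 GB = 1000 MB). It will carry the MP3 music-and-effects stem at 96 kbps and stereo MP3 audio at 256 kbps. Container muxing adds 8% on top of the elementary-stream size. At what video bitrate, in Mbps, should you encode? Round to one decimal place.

Budget: 9 GB = 72000.0 Mb.
Stream payload after overhead: 72000.0 / 1.08 = 66666.7 Mb.
85 min = 5100 s
Total bitrate budget: 66666.7 Mb / 5100 s = 13.072 Mbps.
Audio total: 96 + 256 = 352 kbps = 0.352 Mbps.
Video: 13.072 − 0.352 = 12.720 Mbps.

12.7 Mbps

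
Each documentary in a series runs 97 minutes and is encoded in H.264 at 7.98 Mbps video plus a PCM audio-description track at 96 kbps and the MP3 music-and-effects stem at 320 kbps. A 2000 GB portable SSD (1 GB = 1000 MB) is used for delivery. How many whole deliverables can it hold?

327

97 min = 5820 s
Audio total: 96 + 320 = 416 kbps = 0.416 Mbps.
Total bitrate: 8.396 Mbps.
Per item: 8.396 Mbps × 5820 s = 48,865 Mb = 6,108 MB.
Capacity: 2000 GB = 16,000,000 Mb; 327.43 items → 327 complete.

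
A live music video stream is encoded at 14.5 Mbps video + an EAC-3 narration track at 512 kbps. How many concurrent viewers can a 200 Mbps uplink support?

13

Audio: 512 kbps = 0.512 Mbps.
Per-viewer media rate: 15.012 Mbps.
200 Mbps = 200.0 Mbps; 200.0 / 15.012 = 13.32 → 13 viewers.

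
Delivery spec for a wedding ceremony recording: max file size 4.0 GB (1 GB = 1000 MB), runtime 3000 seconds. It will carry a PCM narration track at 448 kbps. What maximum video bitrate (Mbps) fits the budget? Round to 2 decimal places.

10.22 Mbps

Budget: 4.0 GB = 32000.0 Mb.
Total bitrate budget: 32000.0 Mb / 3000 s = 10.667 Mbps.
Audio: 448 kbps = 0.448 Mbps.
Video: 10.667 − 0.448 = 10.219 Mbps.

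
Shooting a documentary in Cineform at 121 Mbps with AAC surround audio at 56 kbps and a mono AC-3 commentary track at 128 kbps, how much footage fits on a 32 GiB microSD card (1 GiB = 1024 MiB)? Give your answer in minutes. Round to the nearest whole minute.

Audio total: 56 + 128 = 184 kbps = 0.184 Mbps.
Total bitrate: 121 + 0.184 = 121.184 Mbps.
Capacity: 32 GiB = 274,878 Mb.
Recording time: 274,878 / 121.184 = 2,268 s ≈ 37.8 minutes.

38 minutes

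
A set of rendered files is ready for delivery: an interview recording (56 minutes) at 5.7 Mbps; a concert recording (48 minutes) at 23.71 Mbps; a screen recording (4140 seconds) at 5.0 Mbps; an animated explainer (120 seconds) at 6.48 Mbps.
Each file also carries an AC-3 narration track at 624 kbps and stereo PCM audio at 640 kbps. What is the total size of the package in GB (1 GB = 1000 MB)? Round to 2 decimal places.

Audio total: 624 + 640 = 1264 kbps = 1.264 Mbps.
interview recording: 6.964 Mbps × 3360 s = 23399.0 Mb
concert recording: 24.974 Mbps × 2880 s = 71925.1 Mb
screen recording: 6.264 Mbps × 4140 s = 25933.0 Mb
animated explainer: 7.744 Mbps × 120 s = 929.3 Mb
Total: 122186.4 Mb = 15273.3 MB.
= 15.27 GB.

15.27 GB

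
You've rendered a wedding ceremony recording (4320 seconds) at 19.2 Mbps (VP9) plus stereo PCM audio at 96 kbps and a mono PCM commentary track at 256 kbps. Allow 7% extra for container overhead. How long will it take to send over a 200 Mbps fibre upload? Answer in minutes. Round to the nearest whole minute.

Audio total: 96 + 256 = 352 kbps = 0.352 Mbps.
Total bitrate: 19.552 Mbps.
File: 19.552 Mbps × 4320 s = 84464.6 Mb.
With 7% container overhead: ×1.07. → 90377.2 Mb.
At 200 Mbps: 90377.2 / 200 = 451.9 s ≈ 7.53 minutes.

8 minutes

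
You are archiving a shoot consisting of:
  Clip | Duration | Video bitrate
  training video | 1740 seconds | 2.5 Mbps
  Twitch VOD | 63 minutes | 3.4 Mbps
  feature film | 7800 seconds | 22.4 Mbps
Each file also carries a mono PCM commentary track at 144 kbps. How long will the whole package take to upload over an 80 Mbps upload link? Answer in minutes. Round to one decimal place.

40.4 minutes

Audio: 144 kbps = 0.144 Mbps.
training video: 2.644 Mbps × 1740 s = 4600.6 Mb
Twitch VOD: 3.544 Mbps × 3780 s = 13396.3 Mb
feature film: 22.544 Mbps × 7800 s = 175843.2 Mb
Total: 193840.1 Mb = 24230.0 MB.
At 80 Mbps: 193840.1 / 80 = 2423 s ≈ 40.4 minutes.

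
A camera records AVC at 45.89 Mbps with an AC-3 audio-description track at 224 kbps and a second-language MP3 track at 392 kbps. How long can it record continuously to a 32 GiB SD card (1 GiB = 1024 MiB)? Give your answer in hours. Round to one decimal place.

1.6 hours

Audio total: 224 + 392 = 616 kbps = 0.616 Mbps.
Total bitrate: 45.89 + 0.616 = 46.506 Mbps.
Capacity: 32 GiB = 274,878 Mb.
Recording time: 274,878 / 46.506 = 5,911 s ≈ 1.64 hours.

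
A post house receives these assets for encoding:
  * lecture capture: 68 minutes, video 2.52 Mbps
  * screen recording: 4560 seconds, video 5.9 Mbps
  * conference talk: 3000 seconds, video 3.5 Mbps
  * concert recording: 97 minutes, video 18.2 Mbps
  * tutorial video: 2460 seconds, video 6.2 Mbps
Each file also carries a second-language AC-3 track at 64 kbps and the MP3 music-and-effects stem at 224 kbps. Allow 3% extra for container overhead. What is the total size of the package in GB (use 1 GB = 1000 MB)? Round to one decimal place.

Audio total: 64 + 224 = 288 kbps = 0.288 Mbps.
lecture capture: 2.808 Mbps × 4080 s × 1.03 = 11800.3 Mb
screen recording: 6.188 Mbps × 4560 s × 1.03 = 29063.8 Mb
conference talk: 3.788 Mbps × 3000 s × 1.03 = 11704.9 Mb
concert recording: 18.488 Mbps × 5820 s × 1.03 = 110828.2 Mb
tutorial video: 6.488 Mbps × 2460 s × 1.03 = 16439.3 Mb
Total: 179836.5 Mb = 22479.6 MB.
= 22.48 GB.

22.5 GB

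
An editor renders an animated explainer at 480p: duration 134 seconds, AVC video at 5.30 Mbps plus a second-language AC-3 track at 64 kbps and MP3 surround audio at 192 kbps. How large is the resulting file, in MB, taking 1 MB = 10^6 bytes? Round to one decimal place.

93.1 MB

Audio total: 64 + 192 = 256 kbps = 0.256 Mbps.
Total bitrate: 5.30 + 0.256 = 5.556 Mbps.
Stream data: 5.556 Mbps × 134 s = 744.5 Mb.
744.5 Mb ÷ 8 = 93.06 MB → 93.06 MB.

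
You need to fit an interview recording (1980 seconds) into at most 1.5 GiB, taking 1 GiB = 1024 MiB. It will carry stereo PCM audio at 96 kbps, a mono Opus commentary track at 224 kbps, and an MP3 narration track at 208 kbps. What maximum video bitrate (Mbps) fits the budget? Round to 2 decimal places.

5.98 Mbps

Budget: 1.5 GiB = 12884.9 Mb.
Total bitrate budget: 12884.9 Mb / 1980 s = 6.508 Mbps.
Audio total: 96 + 224 + 208 = 528 kbps = 0.528 Mbps.
Video: 6.508 − 0.528 = 5.980 Mbps.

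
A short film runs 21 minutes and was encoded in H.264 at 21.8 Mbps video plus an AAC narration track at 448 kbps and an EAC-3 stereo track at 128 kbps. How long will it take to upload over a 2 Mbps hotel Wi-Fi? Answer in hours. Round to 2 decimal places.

3.92 hours

21 min = 1260 s
Audio total: 448 + 128 = 576 kbps = 0.576 Mbps.
Total bitrate: 22.376 Mbps.
File: 22.376 Mbps × 1260 s = 28193.8 Mb.
At 2 Mbps: 28193.8 / 2 = 14096.9 s ≈ 3.92 hours.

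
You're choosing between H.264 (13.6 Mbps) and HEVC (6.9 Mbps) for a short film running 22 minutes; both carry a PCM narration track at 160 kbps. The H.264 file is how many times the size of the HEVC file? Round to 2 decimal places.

22 min = 1320 s
Audio: 160 kbps = 0.160 Mbps.
H.264: 13.760 Mbps × 1320 s = 18163.2 Mb = 2.270 GB.
HEVC: 7.060 Mbps × 1320 s = 9319.2 Mb = 1.165 GB.
Ratio: 2.270 / 1.165 = 1.949.

1.95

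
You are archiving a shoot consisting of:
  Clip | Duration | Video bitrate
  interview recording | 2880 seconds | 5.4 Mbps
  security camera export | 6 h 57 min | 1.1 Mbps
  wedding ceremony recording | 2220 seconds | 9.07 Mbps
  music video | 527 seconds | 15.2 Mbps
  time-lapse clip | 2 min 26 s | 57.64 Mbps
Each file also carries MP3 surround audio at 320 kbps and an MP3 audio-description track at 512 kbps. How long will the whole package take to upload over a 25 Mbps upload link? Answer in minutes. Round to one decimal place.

70.2 minutes

Audio total: 320 + 512 = 832 kbps = 0.832 Mbps.
interview recording: 6.232 Mbps × 2880 s = 17948.2 Mb
security camera export: 1.932 Mbps × 25020 s = 48338.6 Mb
wedding ceremony recording: 9.902 Mbps × 2220 s = 21982.4 Mb
music video: 16.032 Mbps × 527 s = 8448.9 Mb
time-lapse clip: 58.472 Mbps × 146 s = 8536.9 Mb
Total: 105255.0 Mb = 13156.9 MB.
At 25 Mbps: 105255.0 / 25 = 4210 s ≈ 70.2 minutes.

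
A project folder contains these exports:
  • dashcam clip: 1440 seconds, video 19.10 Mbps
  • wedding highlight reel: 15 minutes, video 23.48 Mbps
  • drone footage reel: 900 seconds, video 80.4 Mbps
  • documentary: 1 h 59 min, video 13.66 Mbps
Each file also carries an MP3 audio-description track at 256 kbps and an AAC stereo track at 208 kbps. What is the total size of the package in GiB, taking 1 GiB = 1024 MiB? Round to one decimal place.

26.0 GiB

Audio total: 256 + 208 = 464 kbps = 0.464 Mbps.
dashcam clip: 19.564 Mbps × 1440 s = 28172.2 Mb
wedding highlight reel: 23.944 Mbps × 900 s = 21549.6 Mb
drone footage reel: 80.864 Mbps × 900 s = 72777.6 Mb
documentary: 14.124 Mbps × 7140 s = 100845.4 Mb
Total: 223344.7 Mb = 27918.1 MB.
= 26.00 GiB.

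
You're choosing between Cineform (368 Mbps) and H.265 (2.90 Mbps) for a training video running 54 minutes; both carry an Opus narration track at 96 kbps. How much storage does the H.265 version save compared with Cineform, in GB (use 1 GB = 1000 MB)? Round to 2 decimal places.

54 min = 3240 s
Audio: 96 kbps = 0.096 Mbps.
Cineform: 368.096 Mbps × 3240 s = 1192631.0 Mb = 149.079 GB.
H.265: 2.996 Mbps × 3240 s = 9707.0 Mb = 1.213 GB.
Saving: 149.079 − 1.213 = 147.865 GB.

147.87 GB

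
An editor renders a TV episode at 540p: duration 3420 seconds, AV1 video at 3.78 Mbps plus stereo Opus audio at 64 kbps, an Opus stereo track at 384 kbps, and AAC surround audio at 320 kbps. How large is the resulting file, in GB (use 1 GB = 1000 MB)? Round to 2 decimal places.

1.94 GB

Audio total: 64 + 384 + 320 = 768 kbps = 0.768 Mbps.
Total bitrate: 3.78 + 0.768 = 4.548 Mbps.
Stream data: 4.548 Mbps × 3420 s = 15554.2 Mb.
15,554 Mb ÷ 8 = 1,944 MB → 1.944 GB.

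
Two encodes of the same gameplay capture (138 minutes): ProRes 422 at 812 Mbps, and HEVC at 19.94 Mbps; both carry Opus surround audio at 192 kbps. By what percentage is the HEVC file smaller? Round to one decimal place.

138 min = 8280 s
Audio: 192 kbps = 0.192 Mbps.
ProRes 422: 812.192 Mbps × 8280 s = 6724949.8 Mb = 782.887 GiB.
HEVC: 20.132 Mbps × 8280 s = 166693.0 Mb = 19.406 GiB.
Reduction: (1 − 19.406/782.887) × 100 = 97.52%.

97.5%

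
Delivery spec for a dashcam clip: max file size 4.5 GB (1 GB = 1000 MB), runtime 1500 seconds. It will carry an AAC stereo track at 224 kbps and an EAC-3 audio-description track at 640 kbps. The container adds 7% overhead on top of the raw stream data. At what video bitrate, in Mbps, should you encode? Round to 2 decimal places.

21.57 Mbps

Budget: 4.5 GB = 36000.0 Mb.
Stream payload after overhead: 36000.0 / 1.07 = 33644.9 Mb.
Total bitrate budget: 33644.9 Mb / 1500 s = 22.430 Mbps.
Audio total: 224 + 640 = 864 kbps = 0.864 Mbps.
Video: 22.430 − 0.864 = 21.566 Mbps.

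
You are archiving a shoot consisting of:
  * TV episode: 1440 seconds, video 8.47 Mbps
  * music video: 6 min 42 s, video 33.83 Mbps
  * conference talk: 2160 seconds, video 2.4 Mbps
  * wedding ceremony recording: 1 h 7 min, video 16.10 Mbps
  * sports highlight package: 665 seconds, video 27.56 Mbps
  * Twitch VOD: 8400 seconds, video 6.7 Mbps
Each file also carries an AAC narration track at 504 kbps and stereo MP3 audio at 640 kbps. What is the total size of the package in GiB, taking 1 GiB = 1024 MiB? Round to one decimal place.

Audio total: 504 + 640 = 1144 kbps = 1.144 Mbps.
TV episode: 9.614 Mbps × 1440 s = 13844.2 Mb
music video: 34.974 Mbps × 402 s = 14059.5 Mb
conference talk: 3.544 Mbps × 2160 s = 7655.0 Mb
wedding ceremony recording: 17.244 Mbps × 4020 s = 69320.9 Mb
sports highlight package: 28.704 Mbps × 665 s = 19088.2 Mb
Twitch VOD: 7.844 Mbps × 8400 s = 65889.6 Mb
Total: 189857.4 Mb = 23732.2 MB.
= 22.10 GiB.

22.1 GiB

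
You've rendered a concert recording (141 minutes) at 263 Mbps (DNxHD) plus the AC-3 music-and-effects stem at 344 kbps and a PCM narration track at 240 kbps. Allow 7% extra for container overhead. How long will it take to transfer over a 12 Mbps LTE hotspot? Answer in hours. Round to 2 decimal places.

55.23 hours

141 min = 8460 s
Audio total: 344 + 240 = 584 kbps = 0.584 Mbps.
Total bitrate: 263.584 Mbps.
File: 263.584 Mbps × 8460 s = 2229920.6 Mb.
With 7% container overhead: ×1.07. → 2386015.1 Mb.
At 12 Mbps: 2386015.1 / 12 = 198834.6 s ≈ 55.2 hours.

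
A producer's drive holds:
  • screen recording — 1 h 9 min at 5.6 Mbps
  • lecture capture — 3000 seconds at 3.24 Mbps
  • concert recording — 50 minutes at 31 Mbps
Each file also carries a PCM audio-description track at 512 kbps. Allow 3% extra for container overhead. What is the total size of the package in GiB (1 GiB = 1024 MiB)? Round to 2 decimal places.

Audio: 512 kbps = 0.512 Mbps.
screen recording: 6.112 Mbps × 4140 s × 1.03 = 26062.8 Mb
lecture capture: 3.752 Mbps × 3000 s × 1.03 = 11593.7 Mb
concert recording: 31.512 Mbps × 3000 s × 1.03 = 97372.1 Mb
Total: 135028.6 Mb = 16878.6 MB.
= 15.72 GiB.

15.72 GiB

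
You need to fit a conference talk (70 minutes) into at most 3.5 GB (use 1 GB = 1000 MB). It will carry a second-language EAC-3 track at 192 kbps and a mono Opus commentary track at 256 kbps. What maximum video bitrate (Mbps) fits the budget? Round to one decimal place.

Budget: 3.5 GB = 28000.0 Mb.
70 min = 4200 s
Total bitrate budget: 28000.0 Mb / 4200 s = 6.667 Mbps.
Audio total: 192 + 256 = 448 kbps = 0.448 Mbps.
Video: 6.667 − 0.448 = 6.219 Mbps.

6.2 Mbps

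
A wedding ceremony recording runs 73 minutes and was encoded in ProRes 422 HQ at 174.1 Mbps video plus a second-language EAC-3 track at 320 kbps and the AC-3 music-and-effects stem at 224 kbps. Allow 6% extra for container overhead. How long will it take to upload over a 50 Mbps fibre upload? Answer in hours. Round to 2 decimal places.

73 min = 4380 s
Audio total: 320 + 224 = 544 kbps = 0.544 Mbps.
Total bitrate: 174.644 Mbps.
File: 174.644 Mbps × 4380 s = 764940.7 Mb.
With 6% container overhead: ×1.06. → 810837.2 Mb.
At 50 Mbps: 810837.2 / 50 = 16216.7 s ≈ 4.5 hours.

4.50 hours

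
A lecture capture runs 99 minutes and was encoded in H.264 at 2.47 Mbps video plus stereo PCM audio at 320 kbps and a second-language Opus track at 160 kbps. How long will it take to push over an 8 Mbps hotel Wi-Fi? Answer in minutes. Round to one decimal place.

99 min = 5940 s
Audio total: 320 + 160 = 480 kbps = 0.480 Mbps.
Total bitrate: 2.950 Mbps.
File: 2.950 Mbps × 5940 s = 17523.0 Mb.
At 8 Mbps: 17523.0 / 8 = 2190.4 s ≈ 36.5 minutes.

36.5 minutes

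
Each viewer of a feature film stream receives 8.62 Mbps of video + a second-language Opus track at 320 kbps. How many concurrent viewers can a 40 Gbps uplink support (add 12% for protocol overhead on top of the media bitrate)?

3994

Audio: 320 kbps = 0.320 Mbps.
Per-viewer media rate: 8.940 Mbps.
On the wire with 12% overhead: 10.013 Mbps.
40 Gbps = 40,000 Mbps; 40,000 / 10.013 = 3994.89 → 3994 viewers.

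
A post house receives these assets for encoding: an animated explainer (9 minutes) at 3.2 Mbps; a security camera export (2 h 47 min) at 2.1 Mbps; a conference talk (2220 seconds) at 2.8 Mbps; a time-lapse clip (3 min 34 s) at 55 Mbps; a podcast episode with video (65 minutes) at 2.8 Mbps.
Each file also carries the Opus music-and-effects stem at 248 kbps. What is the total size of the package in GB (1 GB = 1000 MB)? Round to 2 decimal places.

Audio: 248 kbps = 0.248 Mbps.
animated explainer: 3.448 Mbps × 540 s = 1861.9 Mb
security camera export: 2.348 Mbps × 10020 s = 23527.0 Mb
conference talk: 3.048 Mbps × 2220 s = 6766.6 Mb
time-lapse clip: 55.248 Mbps × 214 s = 11823.1 Mb
podcast episode with video: 3.048 Mbps × 3900 s = 11887.2 Mb
Total: 55865.7 Mb = 6983.2 MB.
= 6.983 GB.

6.98 GB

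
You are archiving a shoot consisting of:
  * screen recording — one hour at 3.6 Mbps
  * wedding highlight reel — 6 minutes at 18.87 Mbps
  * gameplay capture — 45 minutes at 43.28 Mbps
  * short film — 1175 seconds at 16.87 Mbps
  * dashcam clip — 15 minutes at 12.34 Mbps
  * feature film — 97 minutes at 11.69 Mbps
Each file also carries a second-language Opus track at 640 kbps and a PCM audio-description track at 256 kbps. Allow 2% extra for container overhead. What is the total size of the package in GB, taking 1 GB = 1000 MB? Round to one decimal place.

Audio total: 640 + 256 = 896 kbps = 0.896 Mbps.
screen recording: 4.496 Mbps × 3600 s × 1.02 = 16509.3 Mb
wedding highlight reel: 19.766 Mbps × 360 s × 1.02 = 7258.1 Mb
gameplay capture: 44.176 Mbps × 2700 s × 1.02 = 121660.7 Mb
short film: 17.766 Mbps × 1175 s × 1.02 = 21292.6 Mb
dashcam clip: 13.236 Mbps × 900 s × 1.02 = 12150.6 Mb
feature film: 12.586 Mbps × 5820 s × 1.02 = 74715.5 Mb
Total: 253586.8 Mb = 31698.4 MB.
= 31.70 GB.

31.7 GB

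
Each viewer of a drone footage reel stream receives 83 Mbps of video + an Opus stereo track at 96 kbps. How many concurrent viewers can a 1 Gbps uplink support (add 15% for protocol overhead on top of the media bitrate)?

Audio: 96 kbps = 0.096 Mbps.
Per-viewer media rate: 83.096 Mbps.
On the wire with 15% overhead: 95.560 Mbps.
1 Gbps = 1,000 Mbps; 1,000 / 95.560 = 10.46 → 10 viewers.

10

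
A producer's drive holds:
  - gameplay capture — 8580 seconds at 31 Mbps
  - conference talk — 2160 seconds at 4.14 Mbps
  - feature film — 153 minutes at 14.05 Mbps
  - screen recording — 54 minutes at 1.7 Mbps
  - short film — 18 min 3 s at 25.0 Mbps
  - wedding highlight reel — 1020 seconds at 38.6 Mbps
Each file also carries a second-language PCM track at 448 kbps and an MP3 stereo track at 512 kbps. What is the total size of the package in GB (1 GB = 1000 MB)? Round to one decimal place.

Audio total: 448 + 512 = 960 kbps = 0.960 Mbps.
gameplay capture: 31.960 Mbps × 8580 s = 274216.8 Mb
conference talk: 5.100 Mbps × 2160 s = 11016.0 Mb
feature film: 15.010 Mbps × 9180 s = 137791.8 Mb
screen recording: 2.660 Mbps × 3240 s = 8618.4 Mb
short film: 25.960 Mbps × 1083 s = 28114.7 Mb
wedding highlight reel: 39.560 Mbps × 1020 s = 40351.2 Mb
Total: 500108.9 Mb = 62513.6 MB.
= 62.51 GB.

62.5 GB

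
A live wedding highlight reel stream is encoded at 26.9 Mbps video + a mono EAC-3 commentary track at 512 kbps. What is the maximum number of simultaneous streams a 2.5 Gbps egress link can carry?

91

Audio: 512 kbps = 0.512 Mbps.
Per-viewer media rate: 27.412 Mbps.
2.5 Gbps = 2,500 Mbps; 2,500 / 27.412 = 91.20 → 91 viewers.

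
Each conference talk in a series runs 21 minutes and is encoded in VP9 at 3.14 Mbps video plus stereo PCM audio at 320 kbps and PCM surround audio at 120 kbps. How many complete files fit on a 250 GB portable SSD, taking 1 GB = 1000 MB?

443

21 min = 1260 s
Audio total: 320 + 120 = 440 kbps = 0.440 Mbps.
Total bitrate: 3.580 Mbps.
Per item: 3.580 Mbps × 1260 s = 4,511 Mb = 563.9 MB.
Capacity: 250 GB = 2,000,000 Mb; 443.38 items → 443 complete.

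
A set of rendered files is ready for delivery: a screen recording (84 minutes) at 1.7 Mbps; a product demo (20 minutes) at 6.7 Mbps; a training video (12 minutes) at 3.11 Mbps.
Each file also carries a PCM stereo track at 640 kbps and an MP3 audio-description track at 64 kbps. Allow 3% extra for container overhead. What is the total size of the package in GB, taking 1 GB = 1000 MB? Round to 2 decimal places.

3.06 GB

Audio total: 640 + 64 = 704 kbps = 0.704 Mbps.
screen recording: 2.404 Mbps × 5040 s × 1.03 = 12479.6 Mb
product demo: 7.404 Mbps × 1200 s × 1.03 = 9151.3 Mb
training video: 3.814 Mbps × 720 s × 1.03 = 2828.5 Mb
Total: 24459.5 Mb = 3057.4 MB.
= 3.057 GB.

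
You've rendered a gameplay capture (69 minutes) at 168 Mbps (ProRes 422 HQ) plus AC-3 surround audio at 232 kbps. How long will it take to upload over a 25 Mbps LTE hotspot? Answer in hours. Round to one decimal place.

7.7 hours

69 min = 4140 s
Audio: 232 kbps = 0.232 Mbps.
Total bitrate: 168.232 Mbps.
File: 168.232 Mbps × 4140 s = 696480.5 Mb.
At 25 Mbps: 696480.5 / 25 = 27859.2 s ≈ 7.74 hours.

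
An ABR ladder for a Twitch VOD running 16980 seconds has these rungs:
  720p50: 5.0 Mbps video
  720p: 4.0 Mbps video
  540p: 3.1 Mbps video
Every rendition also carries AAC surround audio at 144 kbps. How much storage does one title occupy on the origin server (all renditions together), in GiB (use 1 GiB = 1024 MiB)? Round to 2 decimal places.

Audio: 144 kbps = 0.144 Mbps.
Sum of rendition bitrates: (5.0+0.144) + (4.0+0.144) + (3.1+0.144) = 12.532 Mbps.
× 16980 s = 212,793 Mb = 26,599 MB = 24.77 GiB.

24.77 GiB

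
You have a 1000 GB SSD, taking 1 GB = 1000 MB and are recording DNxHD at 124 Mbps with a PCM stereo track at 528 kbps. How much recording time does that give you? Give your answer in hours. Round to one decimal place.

Audio: 528 kbps = 0.528 Mbps.
Total bitrate: 124 + 0.528 = 124.528 Mbps.
Capacity: 1000 GB = 8,000,000 Mb.
Recording time: 8,000,000 / 124.528 = 64,243 s ≈ 17.8 hours.

17.8 hours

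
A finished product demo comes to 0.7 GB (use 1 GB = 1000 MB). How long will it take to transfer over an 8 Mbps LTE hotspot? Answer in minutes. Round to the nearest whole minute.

File: 0.7 GB = 5600.0 Mb.
At 8 Mbps: 5600.0 / 8 = 700.0 s ≈ 11.7 minutes.

12 minutes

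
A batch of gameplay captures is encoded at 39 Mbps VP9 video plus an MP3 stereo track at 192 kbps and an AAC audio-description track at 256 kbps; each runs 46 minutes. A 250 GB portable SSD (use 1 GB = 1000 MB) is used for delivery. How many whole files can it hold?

46 min = 2760 s
Audio total: 192 + 256 = 448 kbps = 0.448 Mbps.
Total bitrate: 39.448 Mbps.
Per item: 39.448 Mbps × 2760 s = 108,876 Mb = 13,610 MB.
Capacity: 250 GB = 2,000,000 Mb; 18.37 items → 18 complete.

18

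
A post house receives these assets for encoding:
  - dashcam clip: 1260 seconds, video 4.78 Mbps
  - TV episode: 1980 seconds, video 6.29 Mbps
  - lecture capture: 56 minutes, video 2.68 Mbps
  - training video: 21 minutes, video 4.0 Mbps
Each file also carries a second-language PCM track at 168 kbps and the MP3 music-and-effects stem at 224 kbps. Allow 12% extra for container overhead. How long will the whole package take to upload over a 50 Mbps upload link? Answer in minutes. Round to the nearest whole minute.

13 minutes

Audio total: 168 + 224 = 392 kbps = 0.392 Mbps.
dashcam clip: 5.172 Mbps × 1260 s × 1.12 = 7298.7 Mb
TV episode: 6.682 Mbps × 1980 s × 1.12 = 14818.0 Mb
lecture capture: 3.072 Mbps × 3360 s × 1.12 = 11560.6 Mb
training video: 4.392 Mbps × 1260 s × 1.12 = 6198.0 Mb
Total: 39875.3 Mb = 4984.4 MB.
At 50 Mbps: 39875.3 / 50 = 798 s ≈ 13.3 minutes.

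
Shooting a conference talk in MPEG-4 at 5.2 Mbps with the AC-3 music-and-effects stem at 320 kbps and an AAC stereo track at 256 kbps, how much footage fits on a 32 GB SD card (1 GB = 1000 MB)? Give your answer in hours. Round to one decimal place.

12.3 hours

Audio total: 320 + 256 = 576 kbps = 0.576 Mbps.
Total bitrate: 5.2 + 0.576 = 5.776 Mbps.
Capacity: 32 GB = 256,000 Mb.
Recording time: 256,000 / 5.776 = 44,321 s ≈ 12.3 hours.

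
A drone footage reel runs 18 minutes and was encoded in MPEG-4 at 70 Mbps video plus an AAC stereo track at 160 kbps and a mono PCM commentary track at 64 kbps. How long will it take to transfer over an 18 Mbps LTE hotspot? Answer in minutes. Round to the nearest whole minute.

18 min = 1080 s
Audio total: 160 + 64 = 224 kbps = 0.224 Mbps.
Total bitrate: 70.224 Mbps.
File: 70.224 Mbps × 1080 s = 75841.9 Mb.
At 18 Mbps: 75841.9 / 18 = 4213.4 s ≈ 70.2 minutes.

70 minutes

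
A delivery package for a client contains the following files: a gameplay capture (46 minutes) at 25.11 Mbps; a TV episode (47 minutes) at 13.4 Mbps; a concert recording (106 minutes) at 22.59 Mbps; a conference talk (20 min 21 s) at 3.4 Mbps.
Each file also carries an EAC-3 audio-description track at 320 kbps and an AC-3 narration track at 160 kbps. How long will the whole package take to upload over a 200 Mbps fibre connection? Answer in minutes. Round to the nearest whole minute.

22 minutes

Audio total: 320 + 160 = 480 kbps = 0.480 Mbps.
gameplay capture: 25.590 Mbps × 2760 s = 70628.4 Mb
TV episode: 13.880 Mbps × 2820 s = 39141.6 Mb
concert recording: 23.070 Mbps × 6360 s = 146725.2 Mb
conference talk: 3.880 Mbps × 1221 s = 4737.5 Mb
Total: 261232.7 Mb = 32654.1 MB.
At 200 Mbps: 261232.7 / 200 = 1306 s ≈ 21.8 minutes.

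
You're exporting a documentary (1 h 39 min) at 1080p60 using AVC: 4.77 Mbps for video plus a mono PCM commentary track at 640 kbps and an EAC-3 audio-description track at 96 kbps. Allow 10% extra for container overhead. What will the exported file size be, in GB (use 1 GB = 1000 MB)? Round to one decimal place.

4.5 GB

1 h 39 min = 99 min = 5940 s
Audio total: 640 + 96 = 736 kbps = 0.736 Mbps.
Total bitrate: 4.77 + 0.736 = 5.506 Mbps.
Stream data: 5.506 Mbps × 5940 s = 32705.6 Mb.
With 10% container overhead: ×1.10.
35,976 Mb ÷ 8 = 4,497 MB → 4.497 GB.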